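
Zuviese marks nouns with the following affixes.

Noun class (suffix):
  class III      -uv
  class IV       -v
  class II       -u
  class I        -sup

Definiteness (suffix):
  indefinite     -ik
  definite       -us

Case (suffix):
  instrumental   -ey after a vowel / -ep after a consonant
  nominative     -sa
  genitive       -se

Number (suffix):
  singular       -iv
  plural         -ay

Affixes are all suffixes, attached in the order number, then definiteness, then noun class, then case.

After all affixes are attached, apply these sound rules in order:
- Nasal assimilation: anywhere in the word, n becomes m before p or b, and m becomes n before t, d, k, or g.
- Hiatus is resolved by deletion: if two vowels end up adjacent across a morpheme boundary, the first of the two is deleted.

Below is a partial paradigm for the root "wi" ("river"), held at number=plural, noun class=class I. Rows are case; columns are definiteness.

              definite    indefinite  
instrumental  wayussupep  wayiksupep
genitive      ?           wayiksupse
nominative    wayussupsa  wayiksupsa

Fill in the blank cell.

wayussupse

Attach number plural -ay → wiay.
Attach definiteness definite -us → wiayus.
Attach noun class class I -sup → wiayussup.
Attach case genitive -se → wiayussupse.
Nasal assimilation: no change.
Apply vowel deletion: wiayussupse → wayussupse.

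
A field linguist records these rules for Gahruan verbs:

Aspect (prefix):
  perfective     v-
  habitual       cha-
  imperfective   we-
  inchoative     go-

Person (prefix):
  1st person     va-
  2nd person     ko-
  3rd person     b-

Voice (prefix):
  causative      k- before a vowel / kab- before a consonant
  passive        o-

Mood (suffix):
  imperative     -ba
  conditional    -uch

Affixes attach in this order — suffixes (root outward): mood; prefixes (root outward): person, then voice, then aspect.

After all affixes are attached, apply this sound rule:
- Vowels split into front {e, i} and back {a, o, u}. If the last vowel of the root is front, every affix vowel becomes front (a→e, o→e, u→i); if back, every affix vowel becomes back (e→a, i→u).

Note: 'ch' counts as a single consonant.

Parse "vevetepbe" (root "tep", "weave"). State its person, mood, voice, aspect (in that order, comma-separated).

1st person, imperative, passive, perfective

Segment: v-o-va-tep-ba.
person: va- → 1st person.
mood: -ba → imperative.
voice: o- → passive.
aspect: v- → perfective.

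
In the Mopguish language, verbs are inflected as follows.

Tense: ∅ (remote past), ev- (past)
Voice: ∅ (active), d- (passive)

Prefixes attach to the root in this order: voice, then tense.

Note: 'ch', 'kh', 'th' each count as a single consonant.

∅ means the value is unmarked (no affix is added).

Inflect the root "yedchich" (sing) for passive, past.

Attach voice passive d- → dyedchich.
Attach tense past ev- → evdyedchich.

evdyedchich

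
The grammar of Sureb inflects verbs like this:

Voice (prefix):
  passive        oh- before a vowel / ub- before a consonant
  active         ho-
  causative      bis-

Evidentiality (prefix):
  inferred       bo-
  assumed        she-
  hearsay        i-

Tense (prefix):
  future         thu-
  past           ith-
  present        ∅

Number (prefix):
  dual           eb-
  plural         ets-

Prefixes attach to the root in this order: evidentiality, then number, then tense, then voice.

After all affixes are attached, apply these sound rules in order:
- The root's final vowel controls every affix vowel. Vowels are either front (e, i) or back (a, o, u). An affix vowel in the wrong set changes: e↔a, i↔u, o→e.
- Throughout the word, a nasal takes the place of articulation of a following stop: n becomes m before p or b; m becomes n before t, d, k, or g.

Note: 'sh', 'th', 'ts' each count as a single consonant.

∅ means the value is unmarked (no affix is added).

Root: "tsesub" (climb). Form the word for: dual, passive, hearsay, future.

ubthuabutsesub

Attach evidentiality hearsay i- → itsesub.
Attach number dual eb- → ebitsesub.
Attach tense future thu- → thuebitsesub.
Attach voice passive ub- (before consonant 'th') → ubthuebitsesub.
Apply vowel harmony: ubthuebitsesub → ubthuabutsesub.
Nasal assimilation: no change.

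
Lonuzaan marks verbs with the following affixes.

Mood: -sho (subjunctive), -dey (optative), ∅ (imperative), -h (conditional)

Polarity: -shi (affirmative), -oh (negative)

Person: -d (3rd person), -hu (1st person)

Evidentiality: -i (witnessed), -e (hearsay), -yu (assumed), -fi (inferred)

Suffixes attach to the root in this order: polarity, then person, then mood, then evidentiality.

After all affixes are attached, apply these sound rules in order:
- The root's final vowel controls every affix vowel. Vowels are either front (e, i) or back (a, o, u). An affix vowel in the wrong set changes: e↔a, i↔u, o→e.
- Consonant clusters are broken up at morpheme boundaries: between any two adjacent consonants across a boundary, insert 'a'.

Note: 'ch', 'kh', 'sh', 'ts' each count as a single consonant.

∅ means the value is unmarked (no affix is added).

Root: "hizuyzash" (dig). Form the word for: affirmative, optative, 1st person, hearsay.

hizuyzashashuhudaya

Attach polarity affirmative -shi → hizuyzashshi.
Attach person 1st person -hu → hizuyzashshihu.
Attach mood optative -dey → hizuyzashshihudey.
Attach evidentiality hearsay -e → hizuyzashshihudeye.
Apply vowel harmony: hizuyzashshihudeye → hizuyzashshuhudaya.
Apply epenthesis: hizuyzashshuhudaya → hizuyzashashuhudaya.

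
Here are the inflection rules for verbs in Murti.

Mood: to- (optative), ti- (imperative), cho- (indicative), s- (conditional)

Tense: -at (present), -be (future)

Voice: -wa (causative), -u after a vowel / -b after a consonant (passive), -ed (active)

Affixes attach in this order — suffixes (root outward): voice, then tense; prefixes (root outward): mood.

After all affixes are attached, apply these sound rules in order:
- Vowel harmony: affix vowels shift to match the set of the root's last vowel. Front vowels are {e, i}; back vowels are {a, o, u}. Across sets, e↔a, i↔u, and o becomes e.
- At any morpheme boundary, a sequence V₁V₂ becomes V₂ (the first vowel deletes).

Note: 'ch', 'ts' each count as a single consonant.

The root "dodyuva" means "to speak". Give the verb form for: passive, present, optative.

tododyuvat

Attach mood optative to- → tododyuva.
Attach voice passive -u (after vowel 'a') → tododyuvau.
Attach tense present -at → tododyuvauat.
Vowel harmony: no change.
Apply vowel deletion: tododyuvauat → tododyuvat.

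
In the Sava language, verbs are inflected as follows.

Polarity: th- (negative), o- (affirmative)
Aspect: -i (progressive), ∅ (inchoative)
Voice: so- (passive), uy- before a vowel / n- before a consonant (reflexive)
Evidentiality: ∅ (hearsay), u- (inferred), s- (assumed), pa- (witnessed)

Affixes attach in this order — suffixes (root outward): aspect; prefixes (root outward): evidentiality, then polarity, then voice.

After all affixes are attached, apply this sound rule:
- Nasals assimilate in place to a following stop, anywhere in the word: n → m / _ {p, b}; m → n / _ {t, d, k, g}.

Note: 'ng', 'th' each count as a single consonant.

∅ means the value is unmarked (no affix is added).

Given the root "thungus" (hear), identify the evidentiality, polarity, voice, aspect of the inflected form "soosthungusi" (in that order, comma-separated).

assumed, affirmative, passive, progressive

Segment: so-o-s-thungus-i.
evidentiality: s- → assumed.
polarity: o- → affirmative.
voice: so- → passive.
aspect: -i → progressive.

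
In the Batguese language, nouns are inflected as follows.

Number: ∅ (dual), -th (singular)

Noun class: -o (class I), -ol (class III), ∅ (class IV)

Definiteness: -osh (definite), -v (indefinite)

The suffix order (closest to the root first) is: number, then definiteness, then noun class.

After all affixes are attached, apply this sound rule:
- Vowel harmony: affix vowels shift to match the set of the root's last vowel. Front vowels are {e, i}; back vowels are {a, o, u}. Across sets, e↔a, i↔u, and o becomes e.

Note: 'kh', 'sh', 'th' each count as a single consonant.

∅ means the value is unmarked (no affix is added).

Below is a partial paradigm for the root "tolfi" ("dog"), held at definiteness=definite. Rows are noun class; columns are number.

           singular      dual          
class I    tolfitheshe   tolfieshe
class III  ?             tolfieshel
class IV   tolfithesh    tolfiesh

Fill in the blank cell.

tolfitheshel

Attach number singular -th → tolfith.
Attach definiteness definite -osh → tolfithosh.
Attach noun class class III -ol → tolfithoshol.
Apply vowel harmony: tolfithoshol → tolfitheshel.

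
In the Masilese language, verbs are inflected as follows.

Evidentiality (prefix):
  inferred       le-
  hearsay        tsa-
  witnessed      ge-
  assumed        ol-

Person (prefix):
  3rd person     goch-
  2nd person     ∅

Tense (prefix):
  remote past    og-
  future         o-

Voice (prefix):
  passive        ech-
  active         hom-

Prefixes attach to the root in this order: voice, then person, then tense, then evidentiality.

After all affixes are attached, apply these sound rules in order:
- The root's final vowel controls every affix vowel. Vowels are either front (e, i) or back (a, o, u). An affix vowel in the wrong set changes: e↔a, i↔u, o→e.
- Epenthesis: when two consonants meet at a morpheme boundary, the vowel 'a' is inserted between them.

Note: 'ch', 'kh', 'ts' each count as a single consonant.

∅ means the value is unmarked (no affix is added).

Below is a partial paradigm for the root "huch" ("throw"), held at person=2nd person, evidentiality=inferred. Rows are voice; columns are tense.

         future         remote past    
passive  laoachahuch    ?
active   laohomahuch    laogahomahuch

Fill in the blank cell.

laogachahuch

Attach voice passive ech- → echhuch.
person = 2nd person: zero marking, form stays echhuch.
Attach tense remote past og- → ogechhuch.
Attach evidentiality inferred le- → leogechhuch.
Apply vowel harmony: leogechhuch → laogachhuch.
Apply epenthesis: laogachhuch → laogachahuch.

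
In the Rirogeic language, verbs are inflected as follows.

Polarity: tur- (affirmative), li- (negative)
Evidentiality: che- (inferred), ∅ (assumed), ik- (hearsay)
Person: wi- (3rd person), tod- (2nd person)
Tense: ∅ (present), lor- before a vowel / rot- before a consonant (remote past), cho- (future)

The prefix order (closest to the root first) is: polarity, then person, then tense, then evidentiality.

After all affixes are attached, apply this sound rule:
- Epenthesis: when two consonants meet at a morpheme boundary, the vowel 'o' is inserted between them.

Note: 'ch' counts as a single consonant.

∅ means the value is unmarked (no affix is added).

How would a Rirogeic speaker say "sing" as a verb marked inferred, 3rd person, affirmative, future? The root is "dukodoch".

Attach polarity affirmative tur- → turdukodoch.
Attach person 3rd person wi- → witurdukodoch.
Attach tense future cho- → chowiturdukodoch.
Attach evidentiality inferred che- → chechowiturdukodoch.
Apply epenthesis: chechowiturdukodoch → chechowiturodukodoch.

chechowiturodukodoch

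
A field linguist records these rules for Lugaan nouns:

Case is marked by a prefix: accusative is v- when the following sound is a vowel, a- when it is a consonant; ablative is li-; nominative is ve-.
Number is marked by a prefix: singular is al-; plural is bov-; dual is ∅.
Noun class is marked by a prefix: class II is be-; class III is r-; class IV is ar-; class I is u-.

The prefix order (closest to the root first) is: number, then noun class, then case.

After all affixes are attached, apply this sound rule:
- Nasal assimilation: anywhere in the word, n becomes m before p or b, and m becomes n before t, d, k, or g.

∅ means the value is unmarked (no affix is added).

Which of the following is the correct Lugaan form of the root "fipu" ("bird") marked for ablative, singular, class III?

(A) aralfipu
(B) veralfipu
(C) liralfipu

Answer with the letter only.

C

Attach number singular al- → alfipu.
Attach noun class class III r- → ralfipu.
Attach case ablative li- → liralfipu.
Nasal assimilation: no change.
So the correct form is liralfipu, option (C).
(A) aralfipu is wrong: it uses accusative instead of ablative for case.
(B) veralfipu is wrong: it uses nominative instead of ablative for case.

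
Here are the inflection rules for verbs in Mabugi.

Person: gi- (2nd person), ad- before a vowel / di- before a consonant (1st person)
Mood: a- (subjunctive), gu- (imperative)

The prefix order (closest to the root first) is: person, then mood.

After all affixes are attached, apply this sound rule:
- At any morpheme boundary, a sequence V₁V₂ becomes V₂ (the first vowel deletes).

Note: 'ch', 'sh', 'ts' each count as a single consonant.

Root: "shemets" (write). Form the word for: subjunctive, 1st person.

Attach person 1st person di- (before consonant 'sh') → dishemets.
Attach mood subjunctive a- → adishemets.
Vowel deletion: no change.

adishemets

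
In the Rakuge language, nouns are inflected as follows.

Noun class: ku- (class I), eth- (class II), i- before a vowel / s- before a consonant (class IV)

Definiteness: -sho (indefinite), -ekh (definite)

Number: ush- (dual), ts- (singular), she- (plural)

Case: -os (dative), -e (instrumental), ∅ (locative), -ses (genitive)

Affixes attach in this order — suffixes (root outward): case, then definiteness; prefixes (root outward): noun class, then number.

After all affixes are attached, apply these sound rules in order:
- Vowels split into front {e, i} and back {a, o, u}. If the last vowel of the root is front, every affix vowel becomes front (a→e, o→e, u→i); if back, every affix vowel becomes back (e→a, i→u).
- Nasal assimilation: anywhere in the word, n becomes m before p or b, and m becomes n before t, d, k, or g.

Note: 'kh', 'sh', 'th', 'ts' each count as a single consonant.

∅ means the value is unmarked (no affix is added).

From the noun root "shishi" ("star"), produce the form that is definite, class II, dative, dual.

ishethshishiesekh

Attach noun class class II eth- → ethshishi.
Attach number dual ush- → ushethshishi.
Attach case dative -os → ushethshishios.
Attach definiteness definite -ekh → ushethshishiosekh.
Apply vowel harmony: ushethshishiosekh → ishethshishiesekh.
Nasal assimilation: no change.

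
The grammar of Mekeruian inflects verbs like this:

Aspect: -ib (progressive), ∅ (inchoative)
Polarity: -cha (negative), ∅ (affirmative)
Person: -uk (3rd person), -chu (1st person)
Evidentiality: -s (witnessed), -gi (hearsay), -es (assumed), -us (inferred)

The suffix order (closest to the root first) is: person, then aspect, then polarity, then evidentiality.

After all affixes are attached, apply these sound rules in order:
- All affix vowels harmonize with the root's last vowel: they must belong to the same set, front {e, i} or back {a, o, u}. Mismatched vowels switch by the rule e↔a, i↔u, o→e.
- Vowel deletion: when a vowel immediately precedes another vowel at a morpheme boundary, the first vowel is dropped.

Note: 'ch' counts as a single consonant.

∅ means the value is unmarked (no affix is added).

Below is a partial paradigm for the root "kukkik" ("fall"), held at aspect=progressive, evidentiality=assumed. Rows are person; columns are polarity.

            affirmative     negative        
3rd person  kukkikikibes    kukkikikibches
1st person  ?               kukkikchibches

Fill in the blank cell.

kukkikchibes

Attach person 1st person -chu → kukkikchu.
Attach aspect progressive -ib → kukkikchuib.
polarity = affirmative: zero marking, form stays kukkikchuib.
Attach evidentiality assumed -es → kukkikchuibes.
Apply vowel harmony: kukkikchuibes → kukkikchiibes.
Apply vowel deletion: kukkikchiibes → kukkikchibes.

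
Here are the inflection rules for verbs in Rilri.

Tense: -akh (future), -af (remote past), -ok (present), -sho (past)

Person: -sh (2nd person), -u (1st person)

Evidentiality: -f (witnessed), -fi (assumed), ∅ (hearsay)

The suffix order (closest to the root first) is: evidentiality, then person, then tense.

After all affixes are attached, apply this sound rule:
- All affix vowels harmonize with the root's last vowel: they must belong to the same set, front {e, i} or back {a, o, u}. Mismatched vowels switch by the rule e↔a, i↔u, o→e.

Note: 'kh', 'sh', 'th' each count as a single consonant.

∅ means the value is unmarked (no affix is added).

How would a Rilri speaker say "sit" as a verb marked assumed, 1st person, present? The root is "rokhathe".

Attach evidentiality assumed -fi → rokhathefi.
Attach person 1st person -u → rokhathefiu.
Attach tense present -ok → rokhathefiuok.
Apply vowel harmony: rokhathefiuok → rokhathefiiek.

rokhathefiiek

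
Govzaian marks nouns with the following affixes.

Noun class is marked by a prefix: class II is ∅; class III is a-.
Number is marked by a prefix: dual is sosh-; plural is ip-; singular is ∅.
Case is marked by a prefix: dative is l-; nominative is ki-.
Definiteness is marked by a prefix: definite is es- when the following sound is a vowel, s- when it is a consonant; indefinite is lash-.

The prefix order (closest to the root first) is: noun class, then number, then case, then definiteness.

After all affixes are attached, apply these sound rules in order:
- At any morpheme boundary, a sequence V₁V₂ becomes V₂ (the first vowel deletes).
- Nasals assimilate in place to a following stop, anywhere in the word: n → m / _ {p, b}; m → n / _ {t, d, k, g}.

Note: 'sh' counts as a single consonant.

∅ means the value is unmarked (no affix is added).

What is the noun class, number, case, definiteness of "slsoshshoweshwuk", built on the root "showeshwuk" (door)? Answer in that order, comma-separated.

class II, dual, dative, definite

Segment: s-l-sosh-showeshwuk.
noun class: ∅ → class II.
number: sosh- → dual.
case: l- → dative.
definiteness: es/s- → definite.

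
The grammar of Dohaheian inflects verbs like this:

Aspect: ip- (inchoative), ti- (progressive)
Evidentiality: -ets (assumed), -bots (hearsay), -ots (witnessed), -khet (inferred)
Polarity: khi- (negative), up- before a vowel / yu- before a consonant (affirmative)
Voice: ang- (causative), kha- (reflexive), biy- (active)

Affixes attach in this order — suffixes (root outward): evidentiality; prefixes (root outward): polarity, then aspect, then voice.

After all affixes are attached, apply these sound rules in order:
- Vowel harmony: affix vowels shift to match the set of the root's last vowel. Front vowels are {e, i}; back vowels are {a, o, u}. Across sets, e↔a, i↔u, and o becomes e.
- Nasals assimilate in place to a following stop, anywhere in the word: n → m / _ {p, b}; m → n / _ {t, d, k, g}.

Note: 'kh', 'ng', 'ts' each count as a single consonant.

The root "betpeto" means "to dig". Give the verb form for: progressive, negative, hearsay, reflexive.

Attach evidentiality hearsay -bots → betpetobots.
Attach polarity negative khi- → khibetpetobots.
Attach aspect progressive ti- → tikhibetpetobots.
Attach voice reflexive kha- → khatikhibetpetobots.
Apply vowel harmony: khatikhibetpetobots → khatukhubetpetobots.
Nasal assimilation: no change.

khatukhubetpetobots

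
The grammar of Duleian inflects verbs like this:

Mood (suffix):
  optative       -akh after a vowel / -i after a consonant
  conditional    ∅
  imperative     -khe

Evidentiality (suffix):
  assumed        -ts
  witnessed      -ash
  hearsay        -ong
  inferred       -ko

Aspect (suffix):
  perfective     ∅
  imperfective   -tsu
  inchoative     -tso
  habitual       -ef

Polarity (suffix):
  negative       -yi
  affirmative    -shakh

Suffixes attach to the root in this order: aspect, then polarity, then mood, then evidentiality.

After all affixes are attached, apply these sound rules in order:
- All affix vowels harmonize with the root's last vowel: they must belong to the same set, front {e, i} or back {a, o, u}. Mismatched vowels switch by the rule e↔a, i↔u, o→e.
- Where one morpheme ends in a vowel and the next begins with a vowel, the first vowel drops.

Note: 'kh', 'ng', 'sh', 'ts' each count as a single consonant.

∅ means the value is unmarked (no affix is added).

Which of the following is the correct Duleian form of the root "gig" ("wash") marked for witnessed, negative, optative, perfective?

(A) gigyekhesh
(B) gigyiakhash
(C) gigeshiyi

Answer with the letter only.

aspect = perfective: zero marking, form stays gig.
Attach polarity negative -yi → gigyi.
Attach mood optative -akh (after vowel 'i') → gigyiakh.
Attach evidentiality witnessed -ash → gigyiakhash.
Apply vowel harmony: gigyiakhash → gigyiekhesh.
Apply vowel deletion: gigyiekhesh → gigyekhesh.
So the correct form is gigyekhesh, option (A).
(B) gigyiakhash is wrong: it fails to apply the sound rule(s).
(C) gigeshiyi is wrong: it has the affixes in the wrong order.

A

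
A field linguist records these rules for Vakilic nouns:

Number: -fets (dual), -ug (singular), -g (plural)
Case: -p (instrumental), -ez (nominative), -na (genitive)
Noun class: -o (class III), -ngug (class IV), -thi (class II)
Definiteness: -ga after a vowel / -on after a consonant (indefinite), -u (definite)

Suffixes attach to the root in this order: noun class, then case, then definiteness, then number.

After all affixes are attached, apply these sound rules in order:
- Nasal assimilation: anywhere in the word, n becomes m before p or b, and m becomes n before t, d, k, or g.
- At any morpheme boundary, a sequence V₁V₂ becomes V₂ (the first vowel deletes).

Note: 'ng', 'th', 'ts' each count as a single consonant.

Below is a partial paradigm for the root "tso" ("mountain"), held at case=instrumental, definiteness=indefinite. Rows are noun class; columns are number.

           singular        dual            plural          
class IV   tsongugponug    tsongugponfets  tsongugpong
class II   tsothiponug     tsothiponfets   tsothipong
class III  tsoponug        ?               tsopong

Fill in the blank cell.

Attach noun class class III -o → tsoo.
Attach case instrumental -p → tsoop.
Attach definiteness indefinite -on (after consonant 'p') → tsoopon.
Attach number dual -fets → tsooponfets.
Nasal assimilation: no change.
Apply vowel deletion: tsooponfets → tsoponfets.

tsoponfets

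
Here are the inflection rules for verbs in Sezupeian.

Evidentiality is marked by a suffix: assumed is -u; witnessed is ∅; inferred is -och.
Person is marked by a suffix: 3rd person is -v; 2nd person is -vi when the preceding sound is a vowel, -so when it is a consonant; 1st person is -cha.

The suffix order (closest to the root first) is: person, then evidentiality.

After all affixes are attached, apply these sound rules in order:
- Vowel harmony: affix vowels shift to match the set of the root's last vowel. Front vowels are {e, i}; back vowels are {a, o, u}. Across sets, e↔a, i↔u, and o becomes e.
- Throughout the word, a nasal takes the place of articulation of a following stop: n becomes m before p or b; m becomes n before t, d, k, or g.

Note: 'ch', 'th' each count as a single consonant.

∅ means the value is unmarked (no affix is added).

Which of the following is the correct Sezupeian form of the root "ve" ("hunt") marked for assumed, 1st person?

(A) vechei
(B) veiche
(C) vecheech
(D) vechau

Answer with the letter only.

A

Attach person 1st person -cha → vecha.
Attach evidentiality assumed -u → vechau.
Apply vowel harmony: vechau → vechei.
Nasal assimilation: no change.
So the correct form is vechei, option (A).
(C) vecheech is wrong: it uses inferred instead of assumed for evidentiality.
(D) vechau is wrong: it fails to apply the sound rule(s).
(B) veiche is wrong: it has the affixes in the wrong order.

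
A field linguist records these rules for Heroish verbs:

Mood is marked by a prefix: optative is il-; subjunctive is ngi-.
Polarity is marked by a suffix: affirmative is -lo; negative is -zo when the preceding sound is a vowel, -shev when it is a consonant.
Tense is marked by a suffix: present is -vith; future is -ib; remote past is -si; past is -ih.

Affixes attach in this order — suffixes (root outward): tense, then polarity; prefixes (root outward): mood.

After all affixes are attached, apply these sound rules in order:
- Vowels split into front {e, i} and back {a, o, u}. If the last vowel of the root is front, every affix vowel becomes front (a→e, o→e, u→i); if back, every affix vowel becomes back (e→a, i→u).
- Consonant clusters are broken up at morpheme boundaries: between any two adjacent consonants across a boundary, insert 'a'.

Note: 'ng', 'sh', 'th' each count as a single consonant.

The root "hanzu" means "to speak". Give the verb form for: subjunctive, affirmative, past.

nguhanzuuhalo

Attach tense past -ih → hanzuih.
Attach polarity affirmative -lo → hanzuihlo.
Attach mood subjunctive ngi- → ngihanzuihlo.
Apply vowel harmony: ngihanzuihlo → nguhanzuuhlo.
Apply epenthesis: nguhanzuuhlo → nguhanzuuhalo.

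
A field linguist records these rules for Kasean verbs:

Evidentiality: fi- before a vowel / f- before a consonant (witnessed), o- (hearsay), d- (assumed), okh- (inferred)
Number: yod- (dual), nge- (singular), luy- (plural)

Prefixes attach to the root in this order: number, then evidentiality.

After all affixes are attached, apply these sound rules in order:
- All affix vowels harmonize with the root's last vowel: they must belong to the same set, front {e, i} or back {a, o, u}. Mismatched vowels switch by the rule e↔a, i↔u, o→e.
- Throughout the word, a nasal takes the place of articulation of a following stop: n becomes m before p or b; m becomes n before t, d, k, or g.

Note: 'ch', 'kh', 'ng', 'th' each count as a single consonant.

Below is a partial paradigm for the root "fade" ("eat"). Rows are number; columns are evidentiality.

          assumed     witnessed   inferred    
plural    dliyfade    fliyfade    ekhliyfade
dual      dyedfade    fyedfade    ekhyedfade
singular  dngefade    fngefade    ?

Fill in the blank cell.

ekhngefade

Attach number singular nge- → ngefade.
Attach evidentiality inferred okh- → okhngefade.
Apply vowel harmony: okhngefade → ekhngefade.
Nasal assimilation: no change.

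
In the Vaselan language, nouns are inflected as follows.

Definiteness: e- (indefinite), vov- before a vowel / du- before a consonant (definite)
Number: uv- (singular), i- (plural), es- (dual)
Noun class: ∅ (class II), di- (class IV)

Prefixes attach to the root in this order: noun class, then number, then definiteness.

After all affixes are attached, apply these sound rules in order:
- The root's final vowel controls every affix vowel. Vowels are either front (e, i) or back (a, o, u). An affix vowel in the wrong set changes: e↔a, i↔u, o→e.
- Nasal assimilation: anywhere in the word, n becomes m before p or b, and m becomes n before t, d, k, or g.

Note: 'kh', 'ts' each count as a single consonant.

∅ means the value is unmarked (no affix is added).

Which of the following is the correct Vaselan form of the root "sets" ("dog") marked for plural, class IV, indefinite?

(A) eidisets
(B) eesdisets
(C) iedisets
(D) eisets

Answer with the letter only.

Attach noun class class IV di- → disets.
Attach number plural i- → idisets.
Attach definiteness indefinite e- → eidisets.
Vowel harmony: no change.
Nasal assimilation: no change.
So the correct form is eidisets, option (A).
(D) eisets is wrong: it uses class II instead of class IV for noun class.
(B) eesdisets is wrong: it uses dual instead of plural for number.
(C) iedisets is wrong: it has the affixes in the wrong order.

A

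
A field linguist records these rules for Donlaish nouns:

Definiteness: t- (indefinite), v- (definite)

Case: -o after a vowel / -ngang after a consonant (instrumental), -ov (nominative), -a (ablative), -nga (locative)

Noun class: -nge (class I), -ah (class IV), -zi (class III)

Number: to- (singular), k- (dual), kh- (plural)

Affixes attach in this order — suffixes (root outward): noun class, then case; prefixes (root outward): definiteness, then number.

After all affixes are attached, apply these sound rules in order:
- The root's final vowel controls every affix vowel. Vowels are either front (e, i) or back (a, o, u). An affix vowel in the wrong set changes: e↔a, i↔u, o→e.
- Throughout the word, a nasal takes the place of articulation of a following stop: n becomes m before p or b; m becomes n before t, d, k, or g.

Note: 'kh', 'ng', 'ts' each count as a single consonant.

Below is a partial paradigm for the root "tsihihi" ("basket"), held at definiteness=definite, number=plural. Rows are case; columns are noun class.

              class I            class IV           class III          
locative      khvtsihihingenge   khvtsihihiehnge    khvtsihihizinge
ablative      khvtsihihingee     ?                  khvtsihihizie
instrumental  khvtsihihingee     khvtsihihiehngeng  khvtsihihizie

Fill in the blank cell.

khvtsihihiehe

Attach definiteness definite v- → vtsihihi.
Attach number plural kh- → khvtsihihi.
Attach noun class class IV -ah → khvtsihihiah.
Attach case ablative -a → khvtsihihiaha.
Apply vowel harmony: khvtsihihiaha → khvtsihihiehe.
Nasal assimilation: no change.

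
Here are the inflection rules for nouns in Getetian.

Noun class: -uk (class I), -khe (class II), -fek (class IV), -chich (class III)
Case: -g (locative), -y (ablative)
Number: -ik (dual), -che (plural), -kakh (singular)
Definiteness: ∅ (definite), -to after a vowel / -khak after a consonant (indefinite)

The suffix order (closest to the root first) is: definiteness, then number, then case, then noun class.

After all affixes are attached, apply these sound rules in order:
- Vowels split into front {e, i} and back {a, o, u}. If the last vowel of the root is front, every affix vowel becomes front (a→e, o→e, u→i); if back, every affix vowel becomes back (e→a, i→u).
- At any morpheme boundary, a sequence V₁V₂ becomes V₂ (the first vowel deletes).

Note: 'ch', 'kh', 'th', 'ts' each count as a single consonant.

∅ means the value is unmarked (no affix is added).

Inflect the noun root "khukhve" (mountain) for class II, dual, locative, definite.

khukhvikgkhe

definiteness = definite: zero marking, form stays khukhve.
Attach number dual -ik → khukhveik.
Attach case locative -g → khukhveikg.
Attach noun class class II -khe → khukhveikgkhe.
Vowel harmony: no change.
Apply vowel deletion: khukhveikgkhe → khukhvikgkhe.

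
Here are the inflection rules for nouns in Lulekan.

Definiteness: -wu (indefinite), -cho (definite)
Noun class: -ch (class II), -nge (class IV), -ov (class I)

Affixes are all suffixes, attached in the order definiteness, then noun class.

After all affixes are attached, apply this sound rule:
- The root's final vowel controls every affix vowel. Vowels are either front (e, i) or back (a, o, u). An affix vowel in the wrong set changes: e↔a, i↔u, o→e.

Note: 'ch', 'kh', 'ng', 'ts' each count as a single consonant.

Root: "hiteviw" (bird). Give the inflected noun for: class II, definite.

Attach definiteness definite -cho → hiteviwcho.
Attach noun class class II -ch → hiteviwchoch.
Apply vowel harmony: hiteviwchoch → hiteviwchech.

hiteviwchech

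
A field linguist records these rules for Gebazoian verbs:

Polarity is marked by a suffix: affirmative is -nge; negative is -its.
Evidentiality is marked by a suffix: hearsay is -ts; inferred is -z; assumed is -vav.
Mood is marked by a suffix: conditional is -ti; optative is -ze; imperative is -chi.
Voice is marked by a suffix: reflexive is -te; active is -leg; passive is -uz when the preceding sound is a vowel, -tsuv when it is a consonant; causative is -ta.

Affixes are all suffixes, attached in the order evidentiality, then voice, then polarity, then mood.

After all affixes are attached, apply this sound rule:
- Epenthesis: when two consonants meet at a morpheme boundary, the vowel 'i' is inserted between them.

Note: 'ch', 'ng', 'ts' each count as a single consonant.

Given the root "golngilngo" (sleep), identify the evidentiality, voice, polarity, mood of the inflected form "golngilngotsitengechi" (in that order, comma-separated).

Segment: golngilngo-ts-te-nge-chi.
evidentiality: -ts → hearsay.
voice: -te → reflexive.
polarity: -nge → affirmative.
mood: -chi → imperative.

hearsay, reflexive, affirmative, imperative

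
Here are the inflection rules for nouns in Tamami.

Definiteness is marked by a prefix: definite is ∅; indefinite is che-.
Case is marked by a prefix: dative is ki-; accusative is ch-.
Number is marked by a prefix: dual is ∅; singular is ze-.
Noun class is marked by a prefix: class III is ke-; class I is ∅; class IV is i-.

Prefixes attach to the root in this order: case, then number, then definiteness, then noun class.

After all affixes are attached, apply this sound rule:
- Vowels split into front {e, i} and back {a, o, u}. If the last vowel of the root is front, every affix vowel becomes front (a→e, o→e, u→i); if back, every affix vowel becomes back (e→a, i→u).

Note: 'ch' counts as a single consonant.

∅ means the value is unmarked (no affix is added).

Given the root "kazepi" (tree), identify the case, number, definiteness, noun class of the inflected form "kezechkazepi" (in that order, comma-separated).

accusative, singular, definite, class III

Segment: ke-ze-ch-kazepi.
case: ch- → accusative.
number: ze- → singular.
definiteness: ∅ → definite.
noun class: ke- → class III.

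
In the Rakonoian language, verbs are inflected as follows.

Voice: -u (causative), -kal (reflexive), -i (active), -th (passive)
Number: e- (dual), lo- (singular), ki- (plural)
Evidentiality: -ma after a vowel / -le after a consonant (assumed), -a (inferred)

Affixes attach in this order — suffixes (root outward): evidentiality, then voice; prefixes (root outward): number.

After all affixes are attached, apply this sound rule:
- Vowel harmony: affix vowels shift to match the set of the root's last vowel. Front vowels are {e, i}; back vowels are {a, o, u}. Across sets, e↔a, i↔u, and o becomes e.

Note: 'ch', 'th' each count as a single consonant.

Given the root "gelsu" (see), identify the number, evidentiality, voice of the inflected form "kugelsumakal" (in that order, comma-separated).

plural, assumed, reflexive

Segment: ki-gelsu-ma-kal.
number: ki- → plural.
evidentiality: -ma/le → assumed.
voice: -kal → reflexive.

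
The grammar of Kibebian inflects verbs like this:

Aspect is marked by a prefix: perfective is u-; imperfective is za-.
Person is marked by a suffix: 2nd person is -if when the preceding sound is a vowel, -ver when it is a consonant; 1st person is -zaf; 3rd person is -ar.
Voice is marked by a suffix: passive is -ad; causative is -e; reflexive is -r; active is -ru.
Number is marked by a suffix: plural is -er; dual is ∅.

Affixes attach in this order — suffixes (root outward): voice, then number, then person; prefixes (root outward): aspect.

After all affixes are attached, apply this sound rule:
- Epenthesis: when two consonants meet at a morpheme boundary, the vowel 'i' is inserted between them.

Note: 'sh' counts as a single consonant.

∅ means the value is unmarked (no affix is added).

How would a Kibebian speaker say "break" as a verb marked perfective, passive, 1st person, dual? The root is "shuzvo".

Attach voice passive -ad → shuzvoad.
Attach aspect perfective u- → ushuzvoad.
number = dual: zero marking, form stays ushuzvoad.
Attach person 1st person -zaf → ushuzvoadzaf.
Apply epenthesis: ushuzvoadzaf → ushuzvoadizaf.

ushuzvoadizaf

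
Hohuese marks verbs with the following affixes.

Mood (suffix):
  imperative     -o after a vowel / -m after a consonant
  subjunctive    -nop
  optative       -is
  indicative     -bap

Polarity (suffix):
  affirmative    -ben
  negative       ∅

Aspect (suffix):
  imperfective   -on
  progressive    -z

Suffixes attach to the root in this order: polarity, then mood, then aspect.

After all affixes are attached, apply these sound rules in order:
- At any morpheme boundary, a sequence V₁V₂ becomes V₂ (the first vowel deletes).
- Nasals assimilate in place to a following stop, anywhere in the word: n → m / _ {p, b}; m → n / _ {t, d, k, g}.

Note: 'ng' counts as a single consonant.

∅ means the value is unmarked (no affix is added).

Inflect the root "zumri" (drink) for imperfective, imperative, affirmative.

Attach polarity affirmative -ben → zumriben.
Attach mood imperative -m (after consonant 'n') → zumribenm.
Attach aspect imperfective -on → zumribenmon.
Vowel deletion: no change.
Nasal assimilation: no change.

zumribenmon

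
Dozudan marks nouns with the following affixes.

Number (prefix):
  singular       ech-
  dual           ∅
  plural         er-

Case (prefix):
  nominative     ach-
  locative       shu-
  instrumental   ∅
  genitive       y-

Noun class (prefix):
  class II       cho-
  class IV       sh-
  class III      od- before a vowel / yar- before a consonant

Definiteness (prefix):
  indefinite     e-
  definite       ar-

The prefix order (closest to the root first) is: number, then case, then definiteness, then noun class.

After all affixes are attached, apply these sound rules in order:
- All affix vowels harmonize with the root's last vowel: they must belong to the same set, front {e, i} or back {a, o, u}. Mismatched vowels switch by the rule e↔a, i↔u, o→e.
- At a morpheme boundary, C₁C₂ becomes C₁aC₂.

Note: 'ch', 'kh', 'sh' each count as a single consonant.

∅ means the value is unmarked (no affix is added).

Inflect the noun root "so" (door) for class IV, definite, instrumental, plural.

shararaso

Attach number plural er- → erso.
case = instrumental: zero marking, form stays erso.
Attach definiteness definite ar- → arerso.
Attach noun class class IV sh- → sharerso.
Apply vowel harmony: sharerso → shararso.
Apply epenthesis: shararso → shararaso.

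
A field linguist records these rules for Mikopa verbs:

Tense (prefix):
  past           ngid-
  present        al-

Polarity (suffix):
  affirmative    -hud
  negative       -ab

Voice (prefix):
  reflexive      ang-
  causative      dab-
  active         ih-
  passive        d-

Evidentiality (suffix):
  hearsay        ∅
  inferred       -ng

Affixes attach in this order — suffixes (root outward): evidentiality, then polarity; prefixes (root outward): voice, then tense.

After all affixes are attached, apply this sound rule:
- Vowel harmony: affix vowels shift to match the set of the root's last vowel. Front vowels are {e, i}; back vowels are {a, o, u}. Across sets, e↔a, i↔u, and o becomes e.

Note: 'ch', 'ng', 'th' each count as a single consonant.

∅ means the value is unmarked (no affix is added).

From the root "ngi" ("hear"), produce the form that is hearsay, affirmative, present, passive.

eldngihid

evidentiality = hearsay: zero marking, form stays ngi.
Attach polarity affirmative -hud → ngihud.
Attach voice passive d- → dngihud.
Attach tense present al- → aldngihud.
Apply vowel harmony: aldngihud → eldngihid.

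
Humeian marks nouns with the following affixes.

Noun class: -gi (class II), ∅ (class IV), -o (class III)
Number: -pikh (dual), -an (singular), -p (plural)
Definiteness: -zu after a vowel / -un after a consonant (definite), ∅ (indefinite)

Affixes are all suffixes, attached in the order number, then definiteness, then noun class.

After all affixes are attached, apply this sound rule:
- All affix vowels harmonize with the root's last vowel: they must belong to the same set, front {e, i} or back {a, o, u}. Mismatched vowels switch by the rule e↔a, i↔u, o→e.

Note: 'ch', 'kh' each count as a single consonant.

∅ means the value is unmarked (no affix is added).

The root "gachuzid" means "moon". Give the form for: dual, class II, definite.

Attach number dual -pikh → gachuzidpikh.
Attach definiteness definite -un (after consonant 'kh') → gachuzidpikhun.
Attach noun class class II -gi → gachuzidpikhungi.
Apply vowel harmony: gachuzidpikhungi → gachuzidpikhingi.

gachuzidpikhingi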